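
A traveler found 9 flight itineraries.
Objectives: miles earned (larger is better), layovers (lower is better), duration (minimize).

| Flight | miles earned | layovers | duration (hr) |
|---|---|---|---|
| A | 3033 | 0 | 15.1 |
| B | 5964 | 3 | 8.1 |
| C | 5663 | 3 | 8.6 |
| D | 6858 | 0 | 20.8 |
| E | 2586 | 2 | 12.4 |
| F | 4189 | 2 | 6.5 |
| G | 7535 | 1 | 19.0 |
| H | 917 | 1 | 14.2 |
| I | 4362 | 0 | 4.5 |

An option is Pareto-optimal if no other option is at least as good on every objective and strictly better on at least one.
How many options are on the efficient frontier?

A: dominated by I (miles earned 4362≥3033, layovers 0≤0, duration 4.5≤15.1).
B: not dominated.
C: dominated by B (miles earned 5964≥5663, layovers 3≤3, duration 8.1≤8.6).
D: not dominated.
E: dominated by F (miles earned 4189≥2586, layovers 2≤2, duration 6.5≤12.4).
F: dominated by I (miles earned 4362≥4189, layovers 0≤2, duration 4.5≤6.5).
G: not dominated (best miles earned).
H: dominated by I (miles earned 4362≥917, layovers 0≤1, duration 4.5≤14.2).
I: not dominated (best duration).
Pareto-optimal: B, D, G, I → 4.

4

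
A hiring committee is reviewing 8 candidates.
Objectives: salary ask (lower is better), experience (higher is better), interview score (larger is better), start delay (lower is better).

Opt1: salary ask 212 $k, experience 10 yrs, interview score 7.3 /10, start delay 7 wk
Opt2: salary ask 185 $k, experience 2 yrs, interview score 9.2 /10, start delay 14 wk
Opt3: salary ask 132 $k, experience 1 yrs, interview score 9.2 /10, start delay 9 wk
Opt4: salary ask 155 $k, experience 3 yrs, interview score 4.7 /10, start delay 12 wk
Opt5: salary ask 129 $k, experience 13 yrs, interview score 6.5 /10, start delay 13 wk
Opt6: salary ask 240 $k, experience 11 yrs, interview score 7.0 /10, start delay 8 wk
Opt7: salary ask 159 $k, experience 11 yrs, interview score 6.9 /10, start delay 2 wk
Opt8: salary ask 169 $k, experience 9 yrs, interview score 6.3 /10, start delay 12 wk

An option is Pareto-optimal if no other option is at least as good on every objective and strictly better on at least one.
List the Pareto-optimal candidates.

Opt1, Opt2, Opt3, Opt4, Opt5, Opt6, Opt7

Opt1: not dominated.
Opt2: not dominated.
Opt3: not dominated.
Opt4: not dominated.
Opt5: not dominated (best salary ask).
Opt6: not dominated.
Opt7: not dominated (best start delay).
Opt8: dominated by Opt7 (salary ask 159≤169, experience 11≥9, interview score 6.9≥6.3, start delay 2≤12).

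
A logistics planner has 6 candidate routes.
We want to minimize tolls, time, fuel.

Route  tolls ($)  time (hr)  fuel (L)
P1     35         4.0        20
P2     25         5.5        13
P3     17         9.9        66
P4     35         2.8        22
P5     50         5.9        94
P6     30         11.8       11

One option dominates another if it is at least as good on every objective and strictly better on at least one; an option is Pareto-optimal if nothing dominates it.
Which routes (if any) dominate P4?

none

P1: worse on time (4.0 vs 2.8).
P2: worse on time (5.5 vs 2.8).
P3: worse on time (9.9 vs 2.8).
P5: worse on tolls (50 vs 35).
P6: worse on time (11.8 vs 2.8).
No option dominates P4.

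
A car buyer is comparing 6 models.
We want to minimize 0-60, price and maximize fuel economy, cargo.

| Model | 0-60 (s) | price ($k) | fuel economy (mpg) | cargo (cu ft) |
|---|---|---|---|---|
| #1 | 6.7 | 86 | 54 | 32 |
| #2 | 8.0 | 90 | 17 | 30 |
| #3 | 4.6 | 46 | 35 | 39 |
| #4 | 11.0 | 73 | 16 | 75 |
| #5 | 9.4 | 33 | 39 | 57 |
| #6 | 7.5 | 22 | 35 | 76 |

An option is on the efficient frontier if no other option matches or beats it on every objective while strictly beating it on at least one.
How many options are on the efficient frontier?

#1: not dominated (best fuel economy).
#2: dominated by #1 (0-60 6.7≤8.0, price 86≤90, fuel economy 54≥17, cargo 32≥30).
#3: not dominated (best 0-60).
#4: dominated by #6 (0-60 7.5≤11.0, price 22≤73, fuel economy 35≥16, cargo 76≥75).
#5: not dominated.
#6: not dominated (best price).
Pareto-optimal: #1, #3, #5, #6 → 4.

4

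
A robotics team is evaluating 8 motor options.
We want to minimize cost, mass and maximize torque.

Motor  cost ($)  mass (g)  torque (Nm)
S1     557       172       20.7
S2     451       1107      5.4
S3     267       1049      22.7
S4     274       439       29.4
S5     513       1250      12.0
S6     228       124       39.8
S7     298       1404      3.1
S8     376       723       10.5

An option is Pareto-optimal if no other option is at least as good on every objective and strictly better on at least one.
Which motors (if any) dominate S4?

S6: cost 228≤274, mass 124≤439, torque 39.8≥29.4 — dominates S4.
Others (S1, S2, S3, S5, S7, S8) are each worse than S4 on at least one objective.

S6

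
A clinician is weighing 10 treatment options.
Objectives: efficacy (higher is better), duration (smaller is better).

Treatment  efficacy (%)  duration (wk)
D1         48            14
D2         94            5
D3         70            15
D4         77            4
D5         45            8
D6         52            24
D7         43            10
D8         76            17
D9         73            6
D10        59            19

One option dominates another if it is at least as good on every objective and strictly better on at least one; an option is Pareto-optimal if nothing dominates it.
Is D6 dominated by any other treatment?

Yes

D2 vs D6: efficacy 94≥52, duration 5≤24 — D2 is at least as good on every objective and strictly better on at least one, so D2 dominates D6.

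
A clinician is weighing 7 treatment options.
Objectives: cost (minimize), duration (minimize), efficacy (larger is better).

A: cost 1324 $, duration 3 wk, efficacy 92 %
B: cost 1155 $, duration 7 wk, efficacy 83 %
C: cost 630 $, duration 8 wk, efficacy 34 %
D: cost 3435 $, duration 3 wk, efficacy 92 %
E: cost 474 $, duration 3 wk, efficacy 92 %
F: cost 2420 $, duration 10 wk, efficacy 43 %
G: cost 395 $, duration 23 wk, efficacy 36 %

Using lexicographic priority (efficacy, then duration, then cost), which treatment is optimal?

First maximize efficacy: best is 92, kept {A, D, E}.
Then minimize duration: best is 3, kept {A, D, E}.
Then minimize cost: best is 474, kept {E}.

E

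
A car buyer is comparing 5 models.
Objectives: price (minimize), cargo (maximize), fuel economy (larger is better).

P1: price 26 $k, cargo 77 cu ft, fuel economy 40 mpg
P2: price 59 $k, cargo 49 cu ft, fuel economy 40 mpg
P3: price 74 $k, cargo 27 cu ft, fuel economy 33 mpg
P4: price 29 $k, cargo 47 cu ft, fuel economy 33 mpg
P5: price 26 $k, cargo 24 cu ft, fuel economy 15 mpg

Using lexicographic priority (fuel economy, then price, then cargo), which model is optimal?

First maximize fuel economy: best is 40, kept {P1, P2}.
Then minimize price: best is 26, kept {P1}.

P1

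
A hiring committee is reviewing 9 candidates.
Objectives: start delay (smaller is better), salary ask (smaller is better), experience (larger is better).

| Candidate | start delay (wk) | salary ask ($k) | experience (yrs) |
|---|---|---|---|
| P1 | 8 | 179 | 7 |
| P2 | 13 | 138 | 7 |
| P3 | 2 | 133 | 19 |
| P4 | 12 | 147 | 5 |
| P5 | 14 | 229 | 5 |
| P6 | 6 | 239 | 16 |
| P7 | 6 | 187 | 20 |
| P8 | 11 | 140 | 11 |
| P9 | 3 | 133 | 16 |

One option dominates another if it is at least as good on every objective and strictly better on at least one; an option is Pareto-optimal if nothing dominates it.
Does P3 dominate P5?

Yes

P3 vs P5: start delay 2≤14, salary ask 133≤229, experience 19≥5 — P3 is at least as good on every objective with at least one strict improvement.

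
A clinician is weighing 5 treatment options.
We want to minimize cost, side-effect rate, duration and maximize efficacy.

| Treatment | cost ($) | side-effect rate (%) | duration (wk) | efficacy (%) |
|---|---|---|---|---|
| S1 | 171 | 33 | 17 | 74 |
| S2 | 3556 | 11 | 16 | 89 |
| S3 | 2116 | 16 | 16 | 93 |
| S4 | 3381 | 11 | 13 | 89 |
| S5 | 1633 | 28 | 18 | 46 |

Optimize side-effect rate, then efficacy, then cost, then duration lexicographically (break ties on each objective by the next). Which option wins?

S4

First minimize side-effect rate: best is 11, kept {S2, S4}.
Then maximize efficacy: best is 89, kept {S2, S4}.
Then minimize cost: best is 3381, kept {S4}.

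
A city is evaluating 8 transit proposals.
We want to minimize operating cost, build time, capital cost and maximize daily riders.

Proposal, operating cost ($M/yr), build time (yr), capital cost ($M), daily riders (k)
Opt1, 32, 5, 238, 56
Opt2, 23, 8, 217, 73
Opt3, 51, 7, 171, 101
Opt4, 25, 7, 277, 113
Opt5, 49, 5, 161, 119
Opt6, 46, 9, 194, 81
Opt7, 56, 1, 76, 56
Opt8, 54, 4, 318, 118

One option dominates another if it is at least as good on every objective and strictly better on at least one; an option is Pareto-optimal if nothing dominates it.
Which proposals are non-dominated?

Opt1, Opt2, Opt4, Opt5, Opt6, Opt7, Opt8

Opt1: not dominated.
Opt2: not dominated (best operating cost).
Opt3: dominated by Opt5 (operating cost 49≤51, build time 5≤7, capital cost 161≤171, daily riders 119≥101).
Opt4: not dominated.
Opt5: not dominated (best daily riders).
Opt6: not dominated.
Opt7: not dominated (best build time).
Opt8: not dominated.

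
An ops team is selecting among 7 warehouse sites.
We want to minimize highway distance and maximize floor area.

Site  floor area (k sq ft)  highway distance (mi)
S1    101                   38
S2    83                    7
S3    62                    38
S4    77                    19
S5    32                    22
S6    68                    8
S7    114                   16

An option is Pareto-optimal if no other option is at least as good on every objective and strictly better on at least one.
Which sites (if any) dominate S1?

S7: floor area 114≥101, highway distance 16≤38 — dominates S1.
Others (S2, S3, S4, S5, S6) are each worse than S1 on at least one objective.

S7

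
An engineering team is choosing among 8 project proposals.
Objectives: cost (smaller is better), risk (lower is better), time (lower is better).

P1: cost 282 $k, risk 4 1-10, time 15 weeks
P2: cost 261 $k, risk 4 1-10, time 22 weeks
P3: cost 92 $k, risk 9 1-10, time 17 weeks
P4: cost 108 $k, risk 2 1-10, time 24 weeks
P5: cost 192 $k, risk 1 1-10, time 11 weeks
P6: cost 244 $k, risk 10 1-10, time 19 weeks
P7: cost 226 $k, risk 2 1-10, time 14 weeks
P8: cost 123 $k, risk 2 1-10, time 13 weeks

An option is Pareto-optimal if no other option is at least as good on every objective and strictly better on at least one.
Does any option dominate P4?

No

P1: worse on cost (282 vs 108).
P2: worse on cost (261 vs 108).
P3: worse on risk (9 vs 2).
P5: worse on cost (192 vs 108).
P6: worse on cost (244 vs 108).
P7: worse on cost (226 vs 108).
P8: worse on cost (123 vs 108).
No option is at least as good as P4 on every objective and strictly better on one.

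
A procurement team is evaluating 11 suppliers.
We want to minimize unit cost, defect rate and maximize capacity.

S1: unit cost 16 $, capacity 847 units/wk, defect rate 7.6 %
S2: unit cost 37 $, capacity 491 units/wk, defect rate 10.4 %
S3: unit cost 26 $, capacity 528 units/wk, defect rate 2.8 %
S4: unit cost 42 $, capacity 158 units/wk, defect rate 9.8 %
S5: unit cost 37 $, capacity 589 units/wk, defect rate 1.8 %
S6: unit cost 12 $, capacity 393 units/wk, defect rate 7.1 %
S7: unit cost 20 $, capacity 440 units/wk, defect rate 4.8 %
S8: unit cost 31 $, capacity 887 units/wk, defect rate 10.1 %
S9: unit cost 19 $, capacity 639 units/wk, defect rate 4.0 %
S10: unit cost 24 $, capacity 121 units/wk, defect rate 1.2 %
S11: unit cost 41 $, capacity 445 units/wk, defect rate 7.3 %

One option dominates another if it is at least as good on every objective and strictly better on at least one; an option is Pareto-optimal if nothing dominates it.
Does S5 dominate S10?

S5 vs S10: S5 is worse on unit cost (37 vs 24), so it does not dominate S10.

No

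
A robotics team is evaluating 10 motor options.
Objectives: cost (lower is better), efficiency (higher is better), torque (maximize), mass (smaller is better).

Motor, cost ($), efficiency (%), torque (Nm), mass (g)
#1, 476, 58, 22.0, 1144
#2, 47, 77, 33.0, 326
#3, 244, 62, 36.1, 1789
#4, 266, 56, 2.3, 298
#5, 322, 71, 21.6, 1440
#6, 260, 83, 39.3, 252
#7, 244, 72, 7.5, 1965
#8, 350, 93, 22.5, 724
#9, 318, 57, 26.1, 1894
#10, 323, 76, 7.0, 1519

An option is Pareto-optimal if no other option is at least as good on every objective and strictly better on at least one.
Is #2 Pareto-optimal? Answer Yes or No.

#1: worse on cost (476 vs 47).
#3: worse on cost (244 vs 47).
#4: worse on cost (266 vs 47).
#5: worse on cost (322 vs 47).
#6: worse on cost (260 vs 47).
#7: worse on cost (244 vs 47).
#8: worse on cost (350 vs 47).
#9: worse on cost (318 vs 47).
#10: worse on cost (323 vs 47).
No option is at least as good as #2 on every objective and strictly better on one.

Yes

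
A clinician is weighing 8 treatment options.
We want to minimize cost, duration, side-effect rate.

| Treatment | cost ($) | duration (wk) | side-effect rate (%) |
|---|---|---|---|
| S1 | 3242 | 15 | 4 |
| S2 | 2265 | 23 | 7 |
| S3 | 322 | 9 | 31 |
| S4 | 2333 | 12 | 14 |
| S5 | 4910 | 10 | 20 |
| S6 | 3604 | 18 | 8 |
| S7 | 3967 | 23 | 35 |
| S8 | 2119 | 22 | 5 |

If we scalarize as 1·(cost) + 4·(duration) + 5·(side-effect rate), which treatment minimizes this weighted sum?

S3

S1: 1·3242 + 4·15 + 5·4 = 3322
S2: 1·2265 + 4·23 + 5·7 = 2392
S3: 1·322 + 4·9 + 5·31 = 513
S4: 1·2333 + 4·12 + 5·14 = 2451
S5: 1·4910 + 4·10 + 5·20 = 5050
S6: 1·3604 + 4·18 + 5·8 = 3716
S7: 1·3967 + 4·23 + 5·35 = 4234
S8: 1·2119 + 4·22 + 5·5 = 2232
Lowest: S3 at 513.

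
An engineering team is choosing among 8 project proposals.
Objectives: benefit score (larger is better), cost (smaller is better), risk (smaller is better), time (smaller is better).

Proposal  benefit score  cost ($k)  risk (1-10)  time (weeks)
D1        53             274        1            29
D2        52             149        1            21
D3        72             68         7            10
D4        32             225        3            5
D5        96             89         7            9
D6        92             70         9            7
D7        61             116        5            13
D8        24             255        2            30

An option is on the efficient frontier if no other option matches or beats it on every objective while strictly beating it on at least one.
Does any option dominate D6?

D1: worse on benefit score (53 vs 92).
D2: worse on benefit score (52 vs 92).
D3: worse on benefit score (72 vs 92).
D4: worse on benefit score (32 vs 92).
D5: worse on cost (89 vs 70).
D7: worse on benefit score (61 vs 92).
D8: worse on benefit score (24 vs 92).
No option is at least as good as D6 on every objective and strictly better on one.

No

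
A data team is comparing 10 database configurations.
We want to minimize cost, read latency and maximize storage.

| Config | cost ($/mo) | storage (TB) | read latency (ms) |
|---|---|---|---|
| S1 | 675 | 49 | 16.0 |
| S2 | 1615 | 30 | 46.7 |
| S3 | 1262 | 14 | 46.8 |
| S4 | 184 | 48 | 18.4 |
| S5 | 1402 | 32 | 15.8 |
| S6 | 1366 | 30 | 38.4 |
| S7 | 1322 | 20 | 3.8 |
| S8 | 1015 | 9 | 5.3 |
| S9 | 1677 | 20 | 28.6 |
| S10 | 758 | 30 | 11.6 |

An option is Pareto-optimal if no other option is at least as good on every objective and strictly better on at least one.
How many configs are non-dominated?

S1: not dominated (best storage).
S2: dominated by S1 (cost 675≤1615, storage 49≥30, read latency 16.0≤46.7).
S3: dominated by S1 (cost 675≤1262, storage 49≥14, read latency 16.0≤46.8).
S4: not dominated (best cost).
S5: not dominated.
S6: dominated by S1 (cost 675≤1366, storage 49≥30, read latency 16.0≤38.4).
S7: not dominated (best read latency).
S8: not dominated.
S9: dominated by S1 (cost 675≤1677, storage 49≥20, read latency 16.0≤28.6).
S10: not dominated.
Pareto-optimal: S1, S4, S5, S7, S8, S10 → 6.

6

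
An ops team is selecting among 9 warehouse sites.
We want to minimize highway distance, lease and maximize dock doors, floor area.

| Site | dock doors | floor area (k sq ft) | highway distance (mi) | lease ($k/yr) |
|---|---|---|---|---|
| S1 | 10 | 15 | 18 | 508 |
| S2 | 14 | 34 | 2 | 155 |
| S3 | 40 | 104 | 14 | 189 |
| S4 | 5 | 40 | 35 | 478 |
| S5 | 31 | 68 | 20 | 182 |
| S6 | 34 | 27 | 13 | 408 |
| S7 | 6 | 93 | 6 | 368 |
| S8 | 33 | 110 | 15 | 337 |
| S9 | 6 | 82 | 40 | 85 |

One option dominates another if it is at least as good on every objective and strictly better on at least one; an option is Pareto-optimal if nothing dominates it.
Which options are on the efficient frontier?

S1: dominated by S2 (dock doors 14≥10, floor area 34≥15, highway distance 2≤18, lease 155≤508).
S2: not dominated (best highway distance).
S3: not dominated (best dock doors).
S4: dominated by S3 (dock doors 40≥5, floor area 104≥40, highway distance 14≤35, lease 189≤478).
S5: not dominated.
S6: not dominated.
S7: not dominated.
S8: not dominated (best floor area).
S9: not dominated (best lease).

S2, S3, S5, S6, S7, S8, S9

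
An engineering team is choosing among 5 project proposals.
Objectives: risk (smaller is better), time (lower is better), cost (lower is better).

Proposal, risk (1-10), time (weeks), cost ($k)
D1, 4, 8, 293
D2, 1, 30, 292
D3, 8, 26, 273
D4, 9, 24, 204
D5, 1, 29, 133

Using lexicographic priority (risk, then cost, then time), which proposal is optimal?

D5

First minimize risk: best is 1, kept {D2, D5}.
Then minimize cost: best is 133, kept {D5}.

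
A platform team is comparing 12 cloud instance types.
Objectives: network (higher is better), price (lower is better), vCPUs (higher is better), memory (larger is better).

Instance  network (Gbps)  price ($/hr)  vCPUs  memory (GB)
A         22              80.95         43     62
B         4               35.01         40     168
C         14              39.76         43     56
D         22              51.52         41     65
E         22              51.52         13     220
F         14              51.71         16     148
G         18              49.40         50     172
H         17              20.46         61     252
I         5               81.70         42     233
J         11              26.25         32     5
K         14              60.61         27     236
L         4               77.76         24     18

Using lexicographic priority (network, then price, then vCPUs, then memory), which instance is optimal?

D

First maximize network: best is 22, kept {A, D, E}.
Then minimize price: best is 51.52, kept {D, E}.
Then maximize vCPUs: best is 41, kept {D}.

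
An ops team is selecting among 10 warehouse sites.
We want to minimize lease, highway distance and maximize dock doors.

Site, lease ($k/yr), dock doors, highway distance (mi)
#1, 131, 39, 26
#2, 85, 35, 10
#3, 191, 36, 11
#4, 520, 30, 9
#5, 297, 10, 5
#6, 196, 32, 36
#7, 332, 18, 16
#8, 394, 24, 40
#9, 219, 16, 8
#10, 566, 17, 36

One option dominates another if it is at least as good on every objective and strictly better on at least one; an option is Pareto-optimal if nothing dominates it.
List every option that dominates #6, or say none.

#1, #2, #3

#1: lease 131≤196, dock doors 39≥32, highway distance 26≤36 — dominates #6.
#2: lease 85≤196, dock doors 35≥32, highway distance 10≤36 — dominates #6.
#3: lease 191≤196, dock doors 36≥32, highway distance 11≤36 — dominates #6.
Others (#4, #5, #7, #8, #9, #10) are each worse than #6 on at least one objective.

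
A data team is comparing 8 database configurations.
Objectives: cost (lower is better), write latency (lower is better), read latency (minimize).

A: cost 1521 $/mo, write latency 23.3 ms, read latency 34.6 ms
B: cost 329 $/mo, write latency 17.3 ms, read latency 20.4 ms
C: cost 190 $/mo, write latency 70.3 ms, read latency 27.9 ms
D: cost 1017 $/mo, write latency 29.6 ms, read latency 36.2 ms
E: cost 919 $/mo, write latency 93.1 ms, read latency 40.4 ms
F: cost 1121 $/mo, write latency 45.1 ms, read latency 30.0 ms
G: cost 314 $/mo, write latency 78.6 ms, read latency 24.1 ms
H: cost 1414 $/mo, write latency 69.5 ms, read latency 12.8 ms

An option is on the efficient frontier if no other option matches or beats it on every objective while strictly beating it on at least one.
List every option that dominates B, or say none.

none

A: worse on cost (1521 vs 329).
C: worse on write latency (70.3 vs 17.3).
D: worse on cost (1017 vs 329).
E: worse on cost (919 vs 329).
F: worse on cost (1121 vs 329).
G: worse on write latency (78.6 vs 17.3).
H: worse on cost (1414 vs 329).
No option dominates B.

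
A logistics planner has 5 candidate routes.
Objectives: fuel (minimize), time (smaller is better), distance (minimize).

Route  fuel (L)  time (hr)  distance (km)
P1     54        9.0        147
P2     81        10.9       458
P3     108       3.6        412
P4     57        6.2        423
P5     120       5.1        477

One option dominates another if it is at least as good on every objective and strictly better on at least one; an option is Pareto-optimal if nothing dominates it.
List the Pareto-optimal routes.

P1, P3, P4

P1: not dominated (best fuel).
P2: dominated by P1 (fuel 54≤81, time 9.0≤10.9, distance 147≤458).
P3: not dominated (best time).
P4: not dominated.
P5: dominated by P3 (fuel 108≤120, time 3.6≤5.1, distance 412≤477).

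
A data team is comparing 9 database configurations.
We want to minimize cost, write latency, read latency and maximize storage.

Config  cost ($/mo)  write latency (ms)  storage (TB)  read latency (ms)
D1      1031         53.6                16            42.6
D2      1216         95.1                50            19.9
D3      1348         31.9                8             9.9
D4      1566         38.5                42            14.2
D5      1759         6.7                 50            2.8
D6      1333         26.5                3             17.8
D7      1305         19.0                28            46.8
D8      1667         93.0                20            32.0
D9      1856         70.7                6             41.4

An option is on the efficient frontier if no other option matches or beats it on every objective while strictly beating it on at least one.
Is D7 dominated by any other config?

No

D1: worse on write latency (53.6 vs 19.0).
D2: worse on write latency (95.1 vs 19.0).
D3: worse on cost (1348 vs 1305).
D4: worse on cost (1566 vs 1305).
D5: worse on cost (1759 vs 1305).
D6: worse on cost (1333 vs 1305).
D8: worse on cost (1667 vs 1305).
D9: worse on cost (1856 vs 1305).
No option is at least as good as D7 on every objective and strictly better on one.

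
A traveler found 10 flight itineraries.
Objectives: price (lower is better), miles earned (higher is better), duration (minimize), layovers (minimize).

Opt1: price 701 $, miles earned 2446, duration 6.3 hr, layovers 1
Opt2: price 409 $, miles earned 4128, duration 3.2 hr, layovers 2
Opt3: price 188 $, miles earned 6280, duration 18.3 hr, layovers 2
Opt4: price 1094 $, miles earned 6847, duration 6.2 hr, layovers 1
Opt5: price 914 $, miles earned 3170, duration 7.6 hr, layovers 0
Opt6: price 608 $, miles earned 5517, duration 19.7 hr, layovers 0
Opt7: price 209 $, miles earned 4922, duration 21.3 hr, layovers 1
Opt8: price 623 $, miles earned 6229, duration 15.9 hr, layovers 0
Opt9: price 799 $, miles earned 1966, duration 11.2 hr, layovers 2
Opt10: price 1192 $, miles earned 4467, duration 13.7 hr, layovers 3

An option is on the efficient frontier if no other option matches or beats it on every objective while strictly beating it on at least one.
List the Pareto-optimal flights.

Opt1: not dominated.
Opt2: not dominated (best duration).
Opt3: not dominated (best price).
Opt4: not dominated (best miles earned).
Opt5: not dominated.
Opt6: not dominated.
Opt7: not dominated.
Opt8: not dominated.
Opt9: dominated by Opt1 (price 701≤799, miles earned 2446≥1966, duration 6.3≤11.2, layovers 1≤2).
Opt10: dominated by Opt4 (price 1094≤1192, miles earned 6847≥4467, duration 6.2≤13.7, layovers 1≤3).

Opt1, Opt2, Opt3, Opt4, Opt5, Opt6, Opt7, Opt8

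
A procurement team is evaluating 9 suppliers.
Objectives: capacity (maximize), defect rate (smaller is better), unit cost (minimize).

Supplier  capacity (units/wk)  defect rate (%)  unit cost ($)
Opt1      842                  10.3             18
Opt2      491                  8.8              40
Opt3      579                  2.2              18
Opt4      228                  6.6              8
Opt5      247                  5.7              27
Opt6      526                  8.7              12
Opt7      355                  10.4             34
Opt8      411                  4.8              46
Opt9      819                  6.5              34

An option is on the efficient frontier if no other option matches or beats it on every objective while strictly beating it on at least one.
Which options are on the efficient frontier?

Opt1, Opt3, Opt4, Opt6, Opt9

Opt1: not dominated (best capacity).
Opt2: dominated by Opt3 (capacity 579≥491, defect rate 2.2≤8.8, unit cost 18≤40).
Opt3: not dominated (best defect rate).
Opt4: not dominated (best unit cost).
Opt5: dominated by Opt3 (capacity 579≥247, defect rate 2.2≤5.7, unit cost 18≤27).
Opt6: not dominated.
Opt7: dominated by Opt1 (capacity 842≥355, defect rate 10.3≤10.4, unit cost 18≤34).
Opt8: dominated by Opt3 (capacity 579≥411, defect rate 2.2≤4.8, unit cost 18≤46).
Opt9: not dominated.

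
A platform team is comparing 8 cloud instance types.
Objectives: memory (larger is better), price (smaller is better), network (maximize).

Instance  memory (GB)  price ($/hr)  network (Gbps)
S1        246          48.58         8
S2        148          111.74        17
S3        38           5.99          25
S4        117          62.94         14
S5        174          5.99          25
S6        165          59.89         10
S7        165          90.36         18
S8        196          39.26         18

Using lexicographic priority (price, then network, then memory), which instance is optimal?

First minimize price: best is 5.99, kept {S3, S5}.
Then maximize network: best is 25, kept {S3, S5}.
Then maximize memory: best is 174, kept {S5}.

S5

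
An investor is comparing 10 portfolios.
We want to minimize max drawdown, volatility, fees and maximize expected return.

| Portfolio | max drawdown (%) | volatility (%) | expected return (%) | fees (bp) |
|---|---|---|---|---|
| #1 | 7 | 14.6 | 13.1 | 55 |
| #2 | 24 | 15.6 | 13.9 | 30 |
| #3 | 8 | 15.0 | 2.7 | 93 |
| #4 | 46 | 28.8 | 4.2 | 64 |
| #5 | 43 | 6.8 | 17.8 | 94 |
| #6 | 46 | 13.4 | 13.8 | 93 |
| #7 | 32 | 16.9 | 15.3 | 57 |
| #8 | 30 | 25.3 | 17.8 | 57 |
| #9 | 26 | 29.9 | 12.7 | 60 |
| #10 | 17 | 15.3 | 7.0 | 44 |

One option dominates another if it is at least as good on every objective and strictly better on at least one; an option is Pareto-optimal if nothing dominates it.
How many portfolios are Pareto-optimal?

7

#1: not dominated (best max drawdown).
#2: not dominated (best fees).
#3: dominated by #1 (max drawdown 7≤8, volatility 14.6≤15.0, expected return 13.1≥2.7, fees 55≤93).
#4: dominated by #1 (max drawdown 7≤46, volatility 14.6≤28.8, expected return 13.1≥4.2, fees 55≤64).
#5: not dominated (best volatility).
#6: not dominated.
#7: not dominated.
#8: not dominated.
#9: dominated by #1 (max drawdown 7≤26, volatility 14.6≤29.9, expected return 13.1≥12.7, fees 55≤60).
#10: not dominated.
Pareto-optimal: #1, #2, #5, #6, #7, #8, #10 → 7.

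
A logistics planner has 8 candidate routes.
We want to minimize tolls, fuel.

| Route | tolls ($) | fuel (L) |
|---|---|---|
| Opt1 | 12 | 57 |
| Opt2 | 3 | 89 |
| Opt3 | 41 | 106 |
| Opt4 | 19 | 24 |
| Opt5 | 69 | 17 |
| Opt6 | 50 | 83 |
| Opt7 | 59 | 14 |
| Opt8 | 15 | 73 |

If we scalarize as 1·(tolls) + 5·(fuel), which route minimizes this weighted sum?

Opt7

Opt1: 1·12 + 5·57 = 297
Opt2: 1·3 + 5·89 = 448
Opt3: 1·41 + 5·106 = 571
Opt4: 1·19 + 5·24 = 139
Opt5: 1·69 + 5·17 = 154
Opt6: 1·50 + 5·83 = 465
Opt7: 1·59 + 5·14 = 129
Opt8: 1·15 + 5·73 = 380
Lowest: Opt7 at 129.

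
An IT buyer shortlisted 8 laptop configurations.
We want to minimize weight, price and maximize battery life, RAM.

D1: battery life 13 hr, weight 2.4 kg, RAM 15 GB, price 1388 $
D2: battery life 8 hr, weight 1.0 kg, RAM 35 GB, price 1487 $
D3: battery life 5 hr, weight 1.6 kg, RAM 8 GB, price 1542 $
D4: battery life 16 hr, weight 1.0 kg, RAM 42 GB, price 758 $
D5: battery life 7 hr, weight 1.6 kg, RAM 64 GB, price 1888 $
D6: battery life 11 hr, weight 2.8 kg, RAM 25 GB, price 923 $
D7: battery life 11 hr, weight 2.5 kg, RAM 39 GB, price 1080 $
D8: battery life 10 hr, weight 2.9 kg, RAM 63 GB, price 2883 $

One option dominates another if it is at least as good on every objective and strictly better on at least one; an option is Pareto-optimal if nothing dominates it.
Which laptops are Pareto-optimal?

D1: dominated by D4 (battery life 16≥13, weight 1.0≤2.4, RAM 42≥15, price 758≤1388).
D2: dominated by D4 (battery life 16≥8, weight 1.0≤1.0, RAM 42≥35, price 758≤1487).
D3: dominated by D2 (battery life 8≥5, weight 1.0≤1.6, RAM 35≥8, price 1487≤1542).
D4: not dominated (best battery life).
D5: not dominated (best RAM).
D6: dominated by D4 (battery life 16≥11, weight 1.0≤2.8, RAM 42≥25, price 758≤923).
D7: dominated by D4 (battery life 16≥11, weight 1.0≤2.5, RAM 42≥39, price 758≤1080).
D8: not dominated.

D4, D5, D8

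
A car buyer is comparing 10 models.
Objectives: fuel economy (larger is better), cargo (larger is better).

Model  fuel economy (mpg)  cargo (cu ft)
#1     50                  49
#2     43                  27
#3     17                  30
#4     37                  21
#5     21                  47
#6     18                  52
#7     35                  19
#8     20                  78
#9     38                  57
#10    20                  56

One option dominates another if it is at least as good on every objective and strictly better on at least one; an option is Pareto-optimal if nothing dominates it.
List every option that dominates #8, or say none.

#1: worse on cargo (49 vs 78).
#2: worse on cargo (27 vs 78).
#3: worse on fuel economy (17 vs 20).
#4: worse on cargo (21 vs 78).
#5: worse on cargo (47 vs 78).
#6: worse on fuel economy (18 vs 20).
#7: worse on cargo (19 vs 78).
#9: worse on cargo (57 vs 78).
#10: worse on cargo (56 vs 78).
No option dominates #8.

none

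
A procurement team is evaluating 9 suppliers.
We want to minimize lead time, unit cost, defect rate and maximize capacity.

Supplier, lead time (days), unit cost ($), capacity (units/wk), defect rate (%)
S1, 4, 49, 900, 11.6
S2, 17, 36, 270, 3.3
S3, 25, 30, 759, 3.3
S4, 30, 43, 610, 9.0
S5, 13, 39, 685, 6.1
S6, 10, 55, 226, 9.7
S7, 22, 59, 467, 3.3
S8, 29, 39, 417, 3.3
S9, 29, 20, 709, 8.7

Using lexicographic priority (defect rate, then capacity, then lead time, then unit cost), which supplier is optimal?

First minimize defect rate: best is 3.3, kept {S2, S3, S7, S8}.
Then maximize capacity: best is 759, kept {S3}.

S3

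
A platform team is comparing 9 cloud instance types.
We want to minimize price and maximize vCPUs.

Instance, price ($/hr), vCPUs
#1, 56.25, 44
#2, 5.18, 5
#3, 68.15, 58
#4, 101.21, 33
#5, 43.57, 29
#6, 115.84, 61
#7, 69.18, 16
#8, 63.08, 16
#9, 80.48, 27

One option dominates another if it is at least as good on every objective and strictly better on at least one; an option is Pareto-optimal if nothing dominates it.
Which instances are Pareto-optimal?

#1: not dominated.
#2: not dominated (best price).
#3: not dominated.
#4: dominated by #1 (price 56.25≤101.21, vCPUs 44≥33).
#5: not dominated.
#6: not dominated (best vCPUs).
#7: dominated by #1 (price 56.25≤69.18, vCPUs 44≥16).
#8: dominated by #1 (price 56.25≤63.08, vCPUs 44≥16).
#9: dominated by #1 (price 56.25≤80.48, vCPUs 44≥27).

#1, #2, #3, #5, #6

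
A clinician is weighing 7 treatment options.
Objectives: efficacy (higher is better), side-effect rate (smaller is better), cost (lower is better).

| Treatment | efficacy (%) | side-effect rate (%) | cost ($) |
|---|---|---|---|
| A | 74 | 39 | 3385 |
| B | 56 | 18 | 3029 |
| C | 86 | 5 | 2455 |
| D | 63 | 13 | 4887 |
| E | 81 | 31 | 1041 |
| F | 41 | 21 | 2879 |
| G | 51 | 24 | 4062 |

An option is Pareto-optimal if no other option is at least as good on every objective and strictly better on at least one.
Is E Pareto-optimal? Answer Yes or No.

A: worse on efficacy (74 vs 81).
B: worse on efficacy (56 vs 81).
C: worse on cost (2455 vs 1041).
D: worse on efficacy (63 vs 81).
F: worse on efficacy (41 vs 81).
G: worse on efficacy (51 vs 81).
No option is at least as good as E on every objective and strictly better on one.

Yes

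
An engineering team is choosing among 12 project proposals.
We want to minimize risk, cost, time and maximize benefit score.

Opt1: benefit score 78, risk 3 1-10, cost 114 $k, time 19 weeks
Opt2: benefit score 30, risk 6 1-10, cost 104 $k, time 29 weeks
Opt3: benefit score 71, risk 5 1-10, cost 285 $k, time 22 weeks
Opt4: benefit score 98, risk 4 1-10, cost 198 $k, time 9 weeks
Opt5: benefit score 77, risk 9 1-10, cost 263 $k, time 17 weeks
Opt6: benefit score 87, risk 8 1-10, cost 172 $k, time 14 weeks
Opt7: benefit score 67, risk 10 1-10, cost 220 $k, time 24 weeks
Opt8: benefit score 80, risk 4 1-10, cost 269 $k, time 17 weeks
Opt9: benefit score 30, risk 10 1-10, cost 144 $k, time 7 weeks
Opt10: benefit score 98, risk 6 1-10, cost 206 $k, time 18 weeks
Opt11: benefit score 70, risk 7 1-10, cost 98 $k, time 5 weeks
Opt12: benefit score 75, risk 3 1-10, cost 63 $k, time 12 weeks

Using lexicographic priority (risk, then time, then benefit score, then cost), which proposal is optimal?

Opt12

First minimize risk: best is 3, kept {Opt1, Opt12}.
Then minimize time: best is 12, kept {Opt12}.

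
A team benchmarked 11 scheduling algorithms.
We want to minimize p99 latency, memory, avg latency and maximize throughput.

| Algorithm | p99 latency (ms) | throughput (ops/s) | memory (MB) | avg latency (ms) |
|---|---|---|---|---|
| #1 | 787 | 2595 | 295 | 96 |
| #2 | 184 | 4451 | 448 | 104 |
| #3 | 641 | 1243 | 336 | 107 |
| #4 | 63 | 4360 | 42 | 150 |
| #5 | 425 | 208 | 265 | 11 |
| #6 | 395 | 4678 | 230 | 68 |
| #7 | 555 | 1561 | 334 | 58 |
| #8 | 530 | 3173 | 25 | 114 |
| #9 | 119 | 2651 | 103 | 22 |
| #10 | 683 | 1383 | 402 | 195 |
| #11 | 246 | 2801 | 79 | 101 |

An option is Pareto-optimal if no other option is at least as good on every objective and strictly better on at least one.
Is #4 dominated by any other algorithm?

No

#1: worse on p99 latency (787 vs 63).
#2: worse on p99 latency (184 vs 63).
#3: worse on p99 latency (641 vs 63).
#5: worse on p99 latency (425 vs 63).
#6: worse on p99 latency (395 vs 63).
#7: worse on p99 latency (555 vs 63).
#8: worse on p99 latency (530 vs 63).
#9: worse on p99 latency (119 vs 63).
#10: worse on p99 latency (683 vs 63).
#11: worse on p99 latency (246 vs 63).
No option is at least as good as #4 on every objective and strictly better on one.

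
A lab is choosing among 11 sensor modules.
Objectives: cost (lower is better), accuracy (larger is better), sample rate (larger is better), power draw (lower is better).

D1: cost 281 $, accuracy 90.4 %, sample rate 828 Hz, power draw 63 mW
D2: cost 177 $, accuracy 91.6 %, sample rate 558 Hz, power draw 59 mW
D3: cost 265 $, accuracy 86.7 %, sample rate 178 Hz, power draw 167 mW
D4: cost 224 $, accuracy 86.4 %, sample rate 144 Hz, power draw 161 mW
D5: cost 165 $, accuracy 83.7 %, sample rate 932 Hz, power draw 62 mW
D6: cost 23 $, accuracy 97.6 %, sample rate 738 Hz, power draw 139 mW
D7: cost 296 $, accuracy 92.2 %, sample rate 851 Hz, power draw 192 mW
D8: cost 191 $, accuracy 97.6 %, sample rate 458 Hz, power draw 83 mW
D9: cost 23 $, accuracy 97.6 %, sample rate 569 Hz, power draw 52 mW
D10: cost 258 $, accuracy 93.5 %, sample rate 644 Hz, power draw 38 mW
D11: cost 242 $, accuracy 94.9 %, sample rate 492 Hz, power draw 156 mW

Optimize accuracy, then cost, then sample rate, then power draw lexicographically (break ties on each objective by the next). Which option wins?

First maximize accuracy: best is 97.6, kept {D6, D8, D9}.
Then minimize cost: best is 23, kept {D6, D9}.
Then maximize sample rate: best is 738, kept {D6}.

D6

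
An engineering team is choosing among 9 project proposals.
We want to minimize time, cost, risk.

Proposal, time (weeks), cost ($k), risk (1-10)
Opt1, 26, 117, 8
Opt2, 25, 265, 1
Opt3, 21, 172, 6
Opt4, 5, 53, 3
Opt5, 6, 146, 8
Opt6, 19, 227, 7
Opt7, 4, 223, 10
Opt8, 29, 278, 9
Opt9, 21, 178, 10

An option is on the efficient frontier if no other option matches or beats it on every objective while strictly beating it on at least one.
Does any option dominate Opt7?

Opt1: worse on time (26 vs 4).
Opt2: worse on time (25 vs 4).
Opt3: worse on time (21 vs 4).
Opt4: worse on time (5 vs 4).
Opt5: worse on time (6 vs 4).
Opt6: worse on time (19 vs 4).
Opt8: worse on time (29 vs 4).
Opt9: worse on time (21 vs 4).
No option is at least as good as Opt7 on every objective and strictly better on one.

No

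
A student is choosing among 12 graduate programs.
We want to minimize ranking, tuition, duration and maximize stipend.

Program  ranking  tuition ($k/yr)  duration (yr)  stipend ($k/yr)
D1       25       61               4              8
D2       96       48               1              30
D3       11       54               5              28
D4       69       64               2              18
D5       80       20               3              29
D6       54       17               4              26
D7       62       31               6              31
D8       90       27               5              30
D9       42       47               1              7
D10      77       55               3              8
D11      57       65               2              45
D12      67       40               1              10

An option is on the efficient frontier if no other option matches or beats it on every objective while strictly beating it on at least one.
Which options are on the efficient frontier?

D1: not dominated.
D2: not dominated.
D3: not dominated (best ranking).
D4: not dominated.
D5: not dominated.
D6: not dominated (best tuition).
D7: not dominated.
D8: not dominated.
D9: not dominated.
D10: dominated by D12 (ranking 67≤77, tuition 40≤55, duration 1≤3, stipend 10≥8).
D11: not dominated (best stipend).
D12: not dominated.

D1, D2, D3, D4, D5, D6, D7, D8, D9, D11, D12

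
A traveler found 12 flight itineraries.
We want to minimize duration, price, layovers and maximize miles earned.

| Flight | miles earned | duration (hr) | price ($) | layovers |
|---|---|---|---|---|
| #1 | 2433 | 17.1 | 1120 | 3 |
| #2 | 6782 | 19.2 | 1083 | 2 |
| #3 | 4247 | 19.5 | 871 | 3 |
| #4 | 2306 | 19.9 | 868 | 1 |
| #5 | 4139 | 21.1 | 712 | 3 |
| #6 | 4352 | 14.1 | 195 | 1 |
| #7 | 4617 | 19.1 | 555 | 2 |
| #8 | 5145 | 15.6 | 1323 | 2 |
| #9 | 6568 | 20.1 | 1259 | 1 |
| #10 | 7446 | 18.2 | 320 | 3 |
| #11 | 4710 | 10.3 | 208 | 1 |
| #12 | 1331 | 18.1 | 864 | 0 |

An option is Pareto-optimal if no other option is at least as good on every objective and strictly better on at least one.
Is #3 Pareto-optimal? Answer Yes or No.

#6 vs #3: miles earned 4352≥4247, duration 14.1≤19.5, price 195≤871, layovers 1≤3 — #6 is at least as good on every objective and strictly better on at least one, so #6 dominates #3.

No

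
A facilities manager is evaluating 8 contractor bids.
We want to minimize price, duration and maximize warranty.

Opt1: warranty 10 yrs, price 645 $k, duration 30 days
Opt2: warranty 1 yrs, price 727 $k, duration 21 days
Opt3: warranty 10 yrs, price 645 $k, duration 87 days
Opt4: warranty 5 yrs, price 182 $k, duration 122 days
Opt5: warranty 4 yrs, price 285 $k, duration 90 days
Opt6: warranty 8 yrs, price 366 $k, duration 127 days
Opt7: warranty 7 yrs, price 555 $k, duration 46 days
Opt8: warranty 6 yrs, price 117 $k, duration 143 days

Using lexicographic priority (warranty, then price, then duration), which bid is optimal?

First maximize warranty: best is 10, kept {Opt1, Opt3}.
Then minimize price: best is 645, kept {Opt1, Opt3}.
Then minimize duration: best is 30, kept {Opt1}.

Opt1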